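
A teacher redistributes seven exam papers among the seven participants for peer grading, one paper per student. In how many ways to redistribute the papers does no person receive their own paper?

The subfactorial !7 = [7!/e] (nearest integer).
7! = 5040, and 5040/e ≈ 1854.11, so !7 = 1854.

1854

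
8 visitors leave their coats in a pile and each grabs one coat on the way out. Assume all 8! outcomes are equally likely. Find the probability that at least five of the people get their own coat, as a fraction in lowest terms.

47/13440

Favorable outcomes: Σ_{i≥5} C(8,i)·!(8-i) = 56·2 + 28·1 + 8·0 + 1·1 = 141.
Total outcomes: 8! = 40320.
Probability = 141/40320 = 47/13440.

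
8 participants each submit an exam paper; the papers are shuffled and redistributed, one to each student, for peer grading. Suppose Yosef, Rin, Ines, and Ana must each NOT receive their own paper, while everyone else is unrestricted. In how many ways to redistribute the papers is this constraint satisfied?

24024

Let A_j be the event that the j-th constrained one is fixed. By inclusion-exclusion over the 4 events:
Σ_{j=0}^{4} (-1)^j C(4,j)(8-j)!
= C(4,0)·8! - C(4,1)·7! + C(4,2)·6! - C(4,3)·5! + C(4,4)·4!
= 40320 - 20160 + 4320 - 480 + 24
= 24024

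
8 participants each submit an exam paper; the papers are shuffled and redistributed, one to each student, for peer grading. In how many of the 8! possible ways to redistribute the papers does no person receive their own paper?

14833

!8 = 8! · Σ_{k=0}^{8} (-1)^k/k!
= 8! - 8!/1! + 8!/2! - 8!/3! + 8!/4! - 8!/5! + 8!/6! - 8!/7! + 8!/8!
= 40320 - 40320 + 20160 - 6720 + 1680 - 336 + 56 - 8 + 1
= 14833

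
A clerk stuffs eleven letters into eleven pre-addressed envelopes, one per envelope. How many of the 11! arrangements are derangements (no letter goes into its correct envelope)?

Recurrence: !11 = 11·!10 + (-1)^11.
!11 = 11·1334961 - 1 = 14684570

14684570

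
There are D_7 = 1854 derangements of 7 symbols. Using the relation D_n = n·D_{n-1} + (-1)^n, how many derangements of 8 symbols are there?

D_8 = 8·1854 + 1 = 14833.

14833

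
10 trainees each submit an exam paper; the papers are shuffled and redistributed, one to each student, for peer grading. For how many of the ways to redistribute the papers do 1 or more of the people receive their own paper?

2293839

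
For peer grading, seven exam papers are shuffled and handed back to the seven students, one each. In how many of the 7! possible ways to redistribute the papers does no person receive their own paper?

!7 = 7! · Σ_{k=0}^{7} (-1)^k/k!
= 7! - 7!/1! + 7!/2! - 7!/3! + 7!/4! - 7!/5! + 7!/6! - 7!/7!
= 5040 - 5040 + 2520 - 840 + 210 - 42 + 7 - 1
= 1854

1854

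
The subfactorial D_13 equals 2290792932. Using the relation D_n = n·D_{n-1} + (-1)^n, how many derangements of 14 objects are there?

D_14 = 14·2290792932 + 1 = 32071101049.

32071101049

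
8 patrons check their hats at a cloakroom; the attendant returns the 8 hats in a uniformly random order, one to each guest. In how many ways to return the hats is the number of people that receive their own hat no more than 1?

Sum C(8,i)·!(8-i) for i = 0..1:
  i=0: C(8,0)·!8 = 1·14833 = 14833
  i=1: C(8,1)·!7 = 8·1854 = 14832
Total = 29665.

29665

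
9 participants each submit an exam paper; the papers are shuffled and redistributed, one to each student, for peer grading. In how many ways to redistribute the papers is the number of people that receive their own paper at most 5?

362675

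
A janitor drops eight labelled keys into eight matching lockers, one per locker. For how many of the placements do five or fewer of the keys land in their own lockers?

40291

# with exactly i fixed is C(8,i)·!(8-i); sum over i=0..5:
  i=0: C(8,0)·!8 = 1·14833 = 14833
  i=1: C(8,1)·!7 = 8·1854 = 14832
  i=2: C(8,2)·!6 = 28·265 = 7420
  i=3: C(8,3)·!5 = 56·44 = 2464
  i=4: C(8,4)·!4 = 70·9 = 630
  i=5: C(8,5)·!3 = 56·2 = 112
Total = 40291.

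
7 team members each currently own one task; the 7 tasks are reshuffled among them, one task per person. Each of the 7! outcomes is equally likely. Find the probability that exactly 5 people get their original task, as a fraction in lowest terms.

1/240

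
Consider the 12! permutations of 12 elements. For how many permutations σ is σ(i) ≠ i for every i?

176214841

!12 is the nearest integer to 12!/e.
12! = 479001600, and 479001600/e ≈ 176214840.93, so !12 = 176214841.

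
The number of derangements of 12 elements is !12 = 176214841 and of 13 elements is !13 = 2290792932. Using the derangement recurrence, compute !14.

32071101049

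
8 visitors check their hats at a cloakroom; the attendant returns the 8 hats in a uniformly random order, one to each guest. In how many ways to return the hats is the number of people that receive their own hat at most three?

39549

# with exactly i fixed is C(8,i)·!(8-i); sum over i=0..3:
  i=0: C(8,0)·!8 = 1·14833 = 14833
  i=1: C(8,1)·!7 = 8·1854 = 14832
  i=2: C(8,2)·!6 = 28·265 = 7420
  i=3: C(8,3)·!5 = 56·44 = 2464
Total = 39549.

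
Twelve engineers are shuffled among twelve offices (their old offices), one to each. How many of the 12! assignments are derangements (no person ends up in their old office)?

Use !n = n·!(n-1) + (-1)^n.
!12 = 12·14684570 + 1 = 176214841

176214841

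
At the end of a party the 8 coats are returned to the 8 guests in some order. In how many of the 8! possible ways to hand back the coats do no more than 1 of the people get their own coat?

29665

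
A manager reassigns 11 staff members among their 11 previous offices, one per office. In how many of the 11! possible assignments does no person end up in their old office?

The subfactorial !11 = [11!/e] (nearest integer).
11! = 39916800, and 39916800/e ≈ 14684570.08, so !11 = 14684570.

14684570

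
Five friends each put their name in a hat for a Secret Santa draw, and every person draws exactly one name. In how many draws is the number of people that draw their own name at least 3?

Sum C(5,i)·!(5-i) for i = 3..5:
  i=3: C(5,3)·!2 = 10·1 = 10
  i=4: C(5,4)·!1 = 5·0 = 0
  i=5: C(5,5)·!0 = 1·1 = 1
Total = 11.

11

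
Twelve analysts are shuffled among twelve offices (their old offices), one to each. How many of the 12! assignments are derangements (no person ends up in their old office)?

The subfactorial !12 = [12!/e] (nearest integer).
12! = 479001600, and 479001600/e ≈ 176214840.93, so !12 = 176214841.

176214841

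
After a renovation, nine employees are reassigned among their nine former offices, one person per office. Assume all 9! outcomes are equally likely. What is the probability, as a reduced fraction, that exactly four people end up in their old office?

Favorable outcomes: C(9,4)·!5 = 126·44 = 5544.
Total outcomes: 9! = 362880.
Probability = 5544/362880 = 11/720.

11/720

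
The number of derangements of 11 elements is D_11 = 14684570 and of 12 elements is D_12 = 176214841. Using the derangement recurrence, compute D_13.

2290792932

D_13 = (13-1)·(D_12 + D_11) = 12·(176214841 + 14684570) = 12·190899411 = 2290792932.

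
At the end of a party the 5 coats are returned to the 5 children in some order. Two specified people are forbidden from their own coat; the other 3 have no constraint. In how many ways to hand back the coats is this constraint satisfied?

Let A_j be the event that the j-th constrained one is fixed. By inclusion-exclusion over the 2 events:
Σ_{j=0}^{2} (-1)^j C(2,j)(5-j)!
= C(2,0)·5! - C(2,1)·4! + C(2,2)·3!
= 120 - 48 + 6
= 78

78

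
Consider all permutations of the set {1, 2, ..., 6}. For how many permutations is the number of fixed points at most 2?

# with exactly i fixed is C(6,i)·!(6-i); sum over i=0..2:
  i=0: C(6,0)·!6 = 1·265 = 265
  i=1: C(6,1)·!5 = 6·44 = 264
  i=2: C(6,2)·!4 = 15·9 = 135
Total = 664.

664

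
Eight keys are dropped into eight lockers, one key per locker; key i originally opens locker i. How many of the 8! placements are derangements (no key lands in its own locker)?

!8 is the nearest integer to 8!/e.
8! = 40320, and 40320/e ≈ 14832.90, so !8 = 14833.

14833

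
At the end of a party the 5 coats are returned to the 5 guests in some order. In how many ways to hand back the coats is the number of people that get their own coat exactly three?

10

Choose which 3 of the 5 are fixed: C(5,3) = 10.
The other 2 form a derangement: !2 = 1.
Total: 10 × 1 = 10.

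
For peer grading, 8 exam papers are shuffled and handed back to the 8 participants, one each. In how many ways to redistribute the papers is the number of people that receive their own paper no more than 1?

29665

Sum C(8,i)·!(8-i) for i = 0..1:
  i=0: C(8,0)·!8 = 1·14833 = 14833
  i=1: C(8,1)·!7 = 8·1854 = 14832
Total = 29665.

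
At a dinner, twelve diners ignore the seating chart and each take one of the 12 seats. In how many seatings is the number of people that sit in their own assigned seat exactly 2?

Choose which 2 of the 12 are fixed: C(12,2) = 66.
The other 10 form a derangement: !10 = 1334961.
Total: 66 × 1334961 = 88107426.

88107426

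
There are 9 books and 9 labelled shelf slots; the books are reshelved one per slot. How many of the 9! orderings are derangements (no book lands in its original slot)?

133496

By inclusion-exclusion, !9 = Σ (-1)^k · 9!/k! for k=0..9
= 9! - 9!/1! + 9!/2! - 9!/3! + 9!/4! - 9!/5! + 9!/6! - 9!/7! + 9!/8! - 9!/9!
= 362880 - 362880 + 181440 - 60480 + 15120 - 3024 + 504 - 72 + 9 - 1
= 133496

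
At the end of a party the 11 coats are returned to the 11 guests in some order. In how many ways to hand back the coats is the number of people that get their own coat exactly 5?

Pick the 5 fixed positions: C(11,5) = 462 ways.
The other 6 form a derangement: !6 = 265.
Total: 462 × 265 = 122430.

122430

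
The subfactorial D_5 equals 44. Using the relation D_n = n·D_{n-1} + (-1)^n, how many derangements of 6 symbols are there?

D_6 = 6·44 + 1 = 265.

265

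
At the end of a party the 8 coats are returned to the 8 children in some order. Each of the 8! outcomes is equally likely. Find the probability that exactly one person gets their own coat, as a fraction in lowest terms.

Favorable outcomes: C(8,1)·!7 = 8·1854 = 14832.
Total outcomes: 8! = 40320.
Probability = 14832/40320 = 103/280.

103/280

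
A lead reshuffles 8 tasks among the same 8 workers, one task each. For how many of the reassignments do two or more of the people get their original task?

10655

# with exactly i fixed is C(8,i)·!(8-i); sum over i=2..8:
  i=2: C(8,2)·!6 = 28·265 = 7420
  i=3: C(8,3)·!5 = 56·44 = 2464
  i=4: C(8,4)·!4 = 70·9 = 630
  i=5: C(8,5)·!3 = 56·2 = 112
  i=6: C(8,6)·!2 = 28·1 = 28
  i=7: C(8,7)·!1 = 8·0 = 0
  i=8: C(8,8)·!0 = 1·1 = 1
Total = 10655.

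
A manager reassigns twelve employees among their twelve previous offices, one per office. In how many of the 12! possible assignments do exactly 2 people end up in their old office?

88107426

Pick the 2 fixed positions: C(12,2) = 66 ways.
The other 10 form a derangement: !10 = 1334961.
Total: 66 × 1334961 = 88107426.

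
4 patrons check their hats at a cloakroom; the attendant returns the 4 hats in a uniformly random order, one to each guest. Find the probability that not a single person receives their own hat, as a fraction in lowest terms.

3/8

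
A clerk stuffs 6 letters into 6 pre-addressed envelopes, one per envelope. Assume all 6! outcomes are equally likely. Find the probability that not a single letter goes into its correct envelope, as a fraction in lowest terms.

53/144

Favorable outcomes: !6 = 265.
Total outcomes: 6! = 720.
Probability = 265/720 = 53/144.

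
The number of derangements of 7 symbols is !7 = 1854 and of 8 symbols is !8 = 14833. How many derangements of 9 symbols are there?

!9 = (9-1)·(!8 + !7) = 8·(14833 + 1854) = 8·16687 = 133496.

133496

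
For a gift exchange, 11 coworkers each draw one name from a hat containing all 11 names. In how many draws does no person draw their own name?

14684570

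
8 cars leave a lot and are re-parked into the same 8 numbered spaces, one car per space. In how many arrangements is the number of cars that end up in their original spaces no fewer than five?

Sum C(8,i)·!(8-i) for i = 5..8:
  i=5: C(8,5)·!3 = 56·2 = 112
  i=6: C(8,6)·!2 = 28·1 = 28
  i=7: C(8,7)·!1 = 8·0 = 0
  i=8: C(8,8)·!0 = 1·1 = 1
Total = 141.

141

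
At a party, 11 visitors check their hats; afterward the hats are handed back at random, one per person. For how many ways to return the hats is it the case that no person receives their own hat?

!11 is the nearest integer to 11!/e.
11! = 39916800, and 39916800/e ≈ 14684570.08, so !11 = 14684570.

14684570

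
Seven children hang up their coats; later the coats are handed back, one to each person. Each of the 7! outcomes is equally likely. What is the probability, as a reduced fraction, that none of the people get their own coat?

Favorable outcomes: !7 = 1854.
Total outcomes: 7! = 5040.
Probability = 1854/5040 = 103/280.

103/280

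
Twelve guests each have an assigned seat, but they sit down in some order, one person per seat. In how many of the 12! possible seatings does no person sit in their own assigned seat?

Recurrence: !12 = 11·(!11 + !10).
!12 = 11·(14684570 + 1334961) = 11·16019531 = 176214841

176214841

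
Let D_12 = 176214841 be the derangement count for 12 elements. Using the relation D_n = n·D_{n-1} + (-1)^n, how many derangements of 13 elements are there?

2290792932

D_13 = 13·176214841 - 1 = 2290792932.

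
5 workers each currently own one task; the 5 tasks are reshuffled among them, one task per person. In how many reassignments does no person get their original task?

44

!5 is the nearest integer to 5!/e.
5! = 120, and 120/e ≈ 44.15, so !5 = 44.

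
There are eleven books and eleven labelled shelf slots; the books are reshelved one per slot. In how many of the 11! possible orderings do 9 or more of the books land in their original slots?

56

# with exactly i fixed is C(11,i)·!(11-i); sum over i=9..11:
  i=9: C(11,9)·!2 = 55·1 = 55
  i=10: C(11,10)·!1 = 11·0 = 0
  i=11: C(11,11)·!0 = 1·1 = 1
Total = 56.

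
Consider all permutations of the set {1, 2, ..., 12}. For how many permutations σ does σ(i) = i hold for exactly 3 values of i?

Choose which 3 of the 12 are fixed: C(12,3) = 220.
The remaining 9 must be deranged: !9 = 133496.
Total: 220 × 133496 = 29369120.

29369120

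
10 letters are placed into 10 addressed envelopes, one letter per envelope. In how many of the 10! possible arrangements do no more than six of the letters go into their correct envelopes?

Sum C(10,i)·!(10-i) for i = 0..6:
  i=0: C(10,0)·!10 = 1·1334961 = 1334961
  i=1: C(10,1)·!9 = 10·133496 = 1334960
  i=2: C(10,2)·!8 = 45·14833 = 667485
  i=3: C(10,3)·!7 = 120·1854 = 222480
  i=4: C(10,4)·!6 = 210·265 = 55650
  i=5: C(10,5)·!5 = 252·44 = 11088
  i=6: C(10,6)·!4 = 210·9 = 1890
Total = 3628514.

3628514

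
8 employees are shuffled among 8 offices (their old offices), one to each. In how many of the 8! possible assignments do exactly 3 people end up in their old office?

2464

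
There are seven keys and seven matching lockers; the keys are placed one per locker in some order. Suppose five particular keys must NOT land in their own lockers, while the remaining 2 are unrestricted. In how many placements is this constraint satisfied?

2428

Inclusion-exclusion on the 5 forbidden self-matches:
Σ_{j=0}^{5} (-1)^j C(5,j)(7-j)!
= C(5,0)·7! - C(5,1)·6! + C(5,2)·5! - C(5,3)·4! + C(5,4)·3! - C(5,5)·2!
= 5040 - 3600 + 1200 - 240 + 30 - 2
= 2428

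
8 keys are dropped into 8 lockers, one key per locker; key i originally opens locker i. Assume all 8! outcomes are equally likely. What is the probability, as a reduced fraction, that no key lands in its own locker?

Favorable outcomes: !8 = 14833.
Total outcomes: 8! = 40320.
Probability = 14833/40320 = 2119/5760.

2119/5760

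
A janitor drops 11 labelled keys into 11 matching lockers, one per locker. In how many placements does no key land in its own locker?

14684570

By inclusion-exclusion, !11 = Σ (-1)^k · 11!/k! for k=0..11
= 11! - 11!/1! + 11!/2! - 11!/3! + 11!/4! - 11!/5! + 11!/6! - 11!/7! + 11!/8! - 11!/9! + 11!/10! - 11!/11!
= 39916800 - 39916800 + 19958400 - 6652800 + 1663200 - 332640 + 55440 - 7920 + 990 - 110 + 11 - 1
= 14684570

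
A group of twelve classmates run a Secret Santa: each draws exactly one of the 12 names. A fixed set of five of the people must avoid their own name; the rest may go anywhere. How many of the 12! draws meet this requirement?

312273360

Inclusion-exclusion on the 5 forbidden self-matches:
Σ_{j=0}^{5} (-1)^j C(5,j)(12-j)!
= C(5,0)·12! - C(5,1)·11! + C(5,2)·10! - C(5,3)·9! + C(5,4)·8! - C(5,5)·7!
= 479001600 - 199584000 + 36288000 - 3628800 + 201600 - 5040
= 312273360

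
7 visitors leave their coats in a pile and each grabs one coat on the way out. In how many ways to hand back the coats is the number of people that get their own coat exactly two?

Pick the 2 fixed positions: C(7,2) = 21 ways.
The remaining 5 must be deranged: !5 = 44.
Total: 21 × 44 = 924.

924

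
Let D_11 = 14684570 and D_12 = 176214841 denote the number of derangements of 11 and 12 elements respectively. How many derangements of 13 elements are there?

2290792932

D_13 = (13-1)·(D_12 + D_11) = 12·(176214841 + 14684570) = 12·190899411 = 2290792932.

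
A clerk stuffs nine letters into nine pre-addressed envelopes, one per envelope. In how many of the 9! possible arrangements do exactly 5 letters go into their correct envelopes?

Pick the 5 fixed positions: C(9,5) = 126 ways.
The remaining 4 must be deranged: !4 = 9.
Total: 126 × 9 = 1134.

1134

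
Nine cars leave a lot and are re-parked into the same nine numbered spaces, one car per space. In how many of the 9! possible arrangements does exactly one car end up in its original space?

Choose which one of the 9 is fixed: C(9,1) = 9.
The remaining 8 must be deranged: !8 = 14833.
Total: 9 × 14833 = 133497.

133497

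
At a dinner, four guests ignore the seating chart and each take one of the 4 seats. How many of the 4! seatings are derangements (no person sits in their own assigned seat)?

The number of derangements of 4 is !4 = Σ_{k=0}^{4} (-1)^k·4!/k!
= 4! - 4!/1! + 4!/2! - 4!/3! + 4!/4!
= 24 - 24 + 12 - 4 + 1
= 9

9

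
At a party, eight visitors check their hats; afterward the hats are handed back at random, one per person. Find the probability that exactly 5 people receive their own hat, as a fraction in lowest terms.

1/360

Favorable outcomes: C(8,5)·!3 = 56·2 = 112.
Total outcomes: 8! = 40320.
Probability = 112/40320 = 1/360.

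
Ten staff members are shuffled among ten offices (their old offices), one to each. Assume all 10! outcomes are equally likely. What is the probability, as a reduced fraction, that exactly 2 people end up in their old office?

Favorable outcomes: C(10,2)·!8 = 45·14833 = 667485.
Total outcomes: 10! = 3628800.
Probability = 667485/3628800 = 2119/11520.

2119/11520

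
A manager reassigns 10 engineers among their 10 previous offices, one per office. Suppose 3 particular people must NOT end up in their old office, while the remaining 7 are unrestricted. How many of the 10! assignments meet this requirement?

Let A_j be the event that the j-th constrained one is fixed. By inclusion-exclusion over the 3 events:
Σ_{j=0}^{3} (-1)^j C(3,j)(10-j)!
= C(3,0)·10! - C(3,1)·9! + C(3,2)·8! - C(3,3)·7!
= 3628800 - 1088640 + 120960 - 5040
= 2656080

2656080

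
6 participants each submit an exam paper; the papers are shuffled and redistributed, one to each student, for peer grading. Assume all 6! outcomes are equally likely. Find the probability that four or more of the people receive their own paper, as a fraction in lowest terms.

Favorable outcomes: Σ_{i≥4} C(6,i)·!(6-i) = 15·1 + 6·0 + 1·1 = 16.
Total outcomes: 6! = 720.
Probability = 16/720 = 1/45.

1/45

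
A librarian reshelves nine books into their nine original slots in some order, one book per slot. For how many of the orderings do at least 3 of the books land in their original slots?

29143

# with exactly i fixed is C(9,i)·!(9-i); sum over i=3..9:
  i=3: C(9,3)·!6 = 84·265 = 22260
  i=4: C(9,4)·!5 = 126·44 = 5544
  i=5: C(9,5)·!4 = 126·9 = 1134
  i=6: C(9,6)·!3 = 84·2 = 168
  i=7: C(9,7)·!2 = 36·1 = 36
  i=8: C(9,8)·!1 = 9·0 = 0
  i=9: C(9,9)·!0 = 1·1 = 1
Total = 29143.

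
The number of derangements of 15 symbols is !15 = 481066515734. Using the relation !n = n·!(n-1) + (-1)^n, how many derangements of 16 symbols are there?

7697064251745

!16 = 16·481066515734 + 1 = 7697064251745.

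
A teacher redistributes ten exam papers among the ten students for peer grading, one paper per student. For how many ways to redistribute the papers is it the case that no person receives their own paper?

!10 = 10! · Σ_{k=0}^{10} (-1)^k/k!
= 10! - 10!/1! + 10!/2! - 10!/3! + 10!/4! - 10!/5! + 10!/6! - 10!/7! + 10!/8! - 10!/9! + 10!/10!
= 3628800 - 3628800 + 1814400 - 604800 + 151200 - 30240 + 5040 - 720 + 90 - 10 + 1
= 1334961

1334961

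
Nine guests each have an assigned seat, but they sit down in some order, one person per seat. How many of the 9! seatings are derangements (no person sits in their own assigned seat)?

133496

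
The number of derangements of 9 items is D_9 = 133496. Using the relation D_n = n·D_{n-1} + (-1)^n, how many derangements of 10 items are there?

1334961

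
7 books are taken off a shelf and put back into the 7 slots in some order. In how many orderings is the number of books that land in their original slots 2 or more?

1331

# with exactly i fixed is C(7,i)·!(7-i); sum over i=2..7:
  i=2: C(7,2)·!5 = 21·44 = 924
  i=3: C(7,3)·!4 = 35·9 = 315
  i=4: C(7,4)·!3 = 35·2 = 70
  i=5: C(7,5)·!2 = 21·1 = 21
  i=6: C(7,6)·!1 = 7·0 = 0
  i=7: C(7,7)·!0 = 1·1 = 1
Total = 1331.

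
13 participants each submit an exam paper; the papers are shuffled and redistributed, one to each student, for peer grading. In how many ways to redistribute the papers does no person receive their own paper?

2290792932

The subfactorial !13 = [13!/e] (nearest integer).
13! = 6227020800, and 6227020800/e ≈ 2290792932.07, so !13 = 2290792932.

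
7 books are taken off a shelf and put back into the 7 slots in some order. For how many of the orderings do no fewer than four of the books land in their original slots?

92

# with exactly i fixed is C(7,i)·!(7-i); sum over i=4..7:
  i=4: C(7,4)·!3 = 35·2 = 70
  i=5: C(7,5)·!2 = 21·1 = 21
  i=6: C(7,6)·!1 = 7·0 = 0
  i=7: C(7,7)·!0 = 1·1 = 1
Total = 92.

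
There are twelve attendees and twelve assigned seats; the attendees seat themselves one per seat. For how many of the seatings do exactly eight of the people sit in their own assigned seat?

4455

Pick the 8 fixed positions: C(12,8) = 495 ways.
The other 4 form a derangement: !4 = 9.
Total: 495 × 9 = 4455.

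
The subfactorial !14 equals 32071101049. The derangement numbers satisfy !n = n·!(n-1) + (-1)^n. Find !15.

481066515734

!15 = 15·32071101049 - 1 = 481066515734.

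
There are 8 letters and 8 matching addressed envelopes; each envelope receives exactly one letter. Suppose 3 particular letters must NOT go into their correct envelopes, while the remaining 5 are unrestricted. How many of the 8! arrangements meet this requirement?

27240

Let A_j be the event that the j-th constrained one is fixed. By inclusion-exclusion over the 3 events:
Σ_{j=0}^{3} (-1)^j C(3,j)(8-j)!
= C(3,0)·8! - C(3,1)·7! + C(3,2)·6! - C(3,3)·5!
= 40320 - 15120 + 2160 - 120
= 27240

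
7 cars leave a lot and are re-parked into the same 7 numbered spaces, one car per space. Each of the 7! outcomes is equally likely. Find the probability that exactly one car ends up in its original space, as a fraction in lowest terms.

Favorable outcomes: C(7,1)·!6 = 7·265 = 1855.
Total outcomes: 7! = 5040.
Probability = 1855/5040 = 53/144.

53/144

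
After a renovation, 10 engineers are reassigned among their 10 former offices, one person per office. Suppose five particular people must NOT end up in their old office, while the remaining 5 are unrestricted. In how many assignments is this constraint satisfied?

2170680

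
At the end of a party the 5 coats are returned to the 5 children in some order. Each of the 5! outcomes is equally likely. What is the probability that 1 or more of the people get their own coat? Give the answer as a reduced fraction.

Favorable outcomes: Σ_{i≥1} C(5,i)·!(5-i) = 5·9 + 10·2 + 10·1 + 5·0 + 1·1 = 76.
Total outcomes: 5! = 120.
Probability = 76/120 = 19/30.

19/30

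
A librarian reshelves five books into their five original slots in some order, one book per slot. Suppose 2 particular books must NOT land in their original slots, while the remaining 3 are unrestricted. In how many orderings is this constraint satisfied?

Let A_j be the event that the j-th constrained one is fixed. By inclusion-exclusion over the 2 events:
Σ_{j=0}^{2} (-1)^j C(2,j)(5-j)!
= C(2,0)·5! - C(2,1)·4! + C(2,2)·3!
= 120 - 48 + 6
= 78

78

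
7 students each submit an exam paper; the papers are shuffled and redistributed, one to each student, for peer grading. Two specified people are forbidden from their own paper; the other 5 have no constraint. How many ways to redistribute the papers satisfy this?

3720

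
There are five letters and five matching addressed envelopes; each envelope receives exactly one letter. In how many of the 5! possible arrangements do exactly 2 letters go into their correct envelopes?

Pick the 2 fixed positions: C(5,2) = 10 ways.
The other 3 form a derangement: !3 = 2.
Total: 10 × 2 = 20.

20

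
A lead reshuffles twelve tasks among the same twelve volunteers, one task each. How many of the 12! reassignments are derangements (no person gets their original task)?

Use !n = n·!(n-1) + (-1)^n.
!12 = 12·14684570 + 1 = 176214841

176214841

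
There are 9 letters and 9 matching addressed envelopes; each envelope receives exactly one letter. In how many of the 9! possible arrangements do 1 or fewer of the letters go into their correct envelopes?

266993

# with exactly i fixed is C(9,i)·!(9-i); sum over i=0..1:
  i=0: C(9,0)·!9 = 1·133496 = 133496
  i=1: C(9,1)·!8 = 9·14833 = 133497
Total = 266993.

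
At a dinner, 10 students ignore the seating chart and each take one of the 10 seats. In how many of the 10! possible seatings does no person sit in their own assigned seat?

!10 is the nearest integer to 10!/e.
10! = 3628800, and 3628800/e ≈ 1334960.92, so !10 = 1334961.

1334961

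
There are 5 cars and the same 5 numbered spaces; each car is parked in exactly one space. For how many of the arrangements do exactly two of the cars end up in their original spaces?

20

Choose which 2 of the 5 are fixed: C(5,2) = 10.
The remaining 3 must be deranged: !3 = 2.
Total: 10 × 2 = 20.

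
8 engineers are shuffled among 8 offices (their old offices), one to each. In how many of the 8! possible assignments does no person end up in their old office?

14833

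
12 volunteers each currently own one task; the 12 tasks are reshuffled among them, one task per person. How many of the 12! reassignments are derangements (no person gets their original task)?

176214841

!12 = 12! · Σ_{k=0}^{12} (-1)^k/k!
= 12! - 12!/1! + 12!/2! - 12!/3! + 12!/4! - 12!/5! + 12!/6! - 12!/7! + 12!/8! - 12!/9! + 12!/10! - 12!/11! + 12!/12!
= 479001600 - 479001600 + 239500800 - 79833600 + 19958400 - 3991680 + 665280 - 95040 + 11880 - 1320 + 132 - 12 + 1
= 176214841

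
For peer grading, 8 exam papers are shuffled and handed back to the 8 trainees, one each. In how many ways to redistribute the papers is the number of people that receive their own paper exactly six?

28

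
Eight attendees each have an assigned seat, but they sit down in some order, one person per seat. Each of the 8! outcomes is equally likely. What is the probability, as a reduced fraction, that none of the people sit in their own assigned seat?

2119/5760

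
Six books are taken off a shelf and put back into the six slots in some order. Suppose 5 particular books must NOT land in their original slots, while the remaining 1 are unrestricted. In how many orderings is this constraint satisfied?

309

Inclusion-exclusion on the 5 forbidden self-matches:
Σ_{j=0}^{5} (-1)^j C(5,j)(6-j)!
= C(5,0)·6! - C(5,1)·5! + C(5,2)·4! - C(5,3)·3! + C(5,4)·2! - C(5,5)·1!
= 720 - 600 + 240 - 60 + 10 - 1
= 309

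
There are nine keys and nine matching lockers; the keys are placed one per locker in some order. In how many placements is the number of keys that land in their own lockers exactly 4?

Pick the 4 fixed positions: C(9,4) = 126 ways.
The remaining 5 must be deranged: !5 = 44.
Total: 126 × 44 = 5544.

5544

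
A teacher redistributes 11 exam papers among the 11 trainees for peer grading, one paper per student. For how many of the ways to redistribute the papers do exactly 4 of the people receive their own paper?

Pick the 4 fixed positions: C(11,4) = 330 ways.
The other 7 form a derangement: !7 = 1854.
Total: 330 × 1854 = 611820.

611820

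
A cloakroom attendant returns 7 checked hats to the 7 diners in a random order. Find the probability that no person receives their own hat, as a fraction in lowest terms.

Favorable outcomes: !7 = 1854.
Total outcomes: 7! = 5040.
Probability = 1854/5040 = 103/280.

103/280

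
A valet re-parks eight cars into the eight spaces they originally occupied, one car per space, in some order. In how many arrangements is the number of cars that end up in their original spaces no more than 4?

40179

Sum C(8,i)·!(8-i) for i = 0..4:
  i=0: C(8,0)·!8 = 1·14833 = 14833
  i=1: C(8,1)·!7 = 8·1854 = 14832
  i=2: C(8,2)·!6 = 28·265 = 7420
  i=3: C(8,3)·!5 = 56·44 = 2464
  i=4: C(8,4)·!4 = 70·9 = 630
Total = 40179.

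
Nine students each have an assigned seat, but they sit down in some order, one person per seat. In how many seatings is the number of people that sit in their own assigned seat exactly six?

168

Choose which 6 of the 9 are fixed: C(9,6) = 84.
The remaining 3 must be deranged: !3 = 2.
Total: 84 × 2 = 168.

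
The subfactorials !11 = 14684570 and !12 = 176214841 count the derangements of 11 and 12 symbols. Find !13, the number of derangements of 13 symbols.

!13 = (13-1)·(!12 + !11) = 12·(176214841 + 14684570) = 12·190899411 = 2290792932.

2290792932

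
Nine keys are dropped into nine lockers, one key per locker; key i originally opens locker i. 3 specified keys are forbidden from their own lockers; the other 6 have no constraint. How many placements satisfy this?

256320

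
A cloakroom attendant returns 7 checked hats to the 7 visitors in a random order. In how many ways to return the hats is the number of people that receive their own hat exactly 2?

Choose which 2 of the 7 are fixed: C(7,2) = 21.
The remaining 5 must be deranged: !5 = 44.
Total: 21 × 44 = 924.

924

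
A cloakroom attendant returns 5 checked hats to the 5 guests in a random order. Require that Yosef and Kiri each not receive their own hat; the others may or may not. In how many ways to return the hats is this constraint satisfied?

78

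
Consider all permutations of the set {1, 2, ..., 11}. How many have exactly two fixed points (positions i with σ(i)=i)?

7342280

Choose which 2 of the 11 are fixed: C(11,2) = 55.
The other 9 form a derangement: !9 = 133496.
Total: 55 × 133496 = 7342280.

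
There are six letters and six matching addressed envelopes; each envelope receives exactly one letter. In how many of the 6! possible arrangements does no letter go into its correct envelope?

265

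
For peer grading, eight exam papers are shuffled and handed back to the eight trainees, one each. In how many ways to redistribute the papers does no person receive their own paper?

14833

Use !n = n·!(n-1) + (-1)^n.
!8 = 8·1854 + 1 = 14833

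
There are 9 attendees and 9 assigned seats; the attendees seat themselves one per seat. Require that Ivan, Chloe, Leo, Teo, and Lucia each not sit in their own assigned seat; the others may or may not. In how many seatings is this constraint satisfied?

205056

Inclusion-exclusion on the 5 forbidden self-matches:
Σ_{j=0}^{5} (-1)^j C(5,j)(9-j)!
= C(5,0)·9! - C(5,1)·8! + C(5,2)·7! - C(5,3)·6! + C(5,4)·5! - C(5,5)·4!
= 362880 - 201600 + 50400 - 7200 + 600 - 24
= 205056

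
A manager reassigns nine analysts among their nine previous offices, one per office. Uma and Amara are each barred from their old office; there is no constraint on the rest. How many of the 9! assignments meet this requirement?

287280

Let A_j be the event that the j-th constrained one is fixed. By inclusion-exclusion over the 2 events:
Σ_{j=0}^{2} (-1)^j C(2,j)(9-j)!
= C(2,0)·9! - C(2,1)·8! + C(2,2)·7!
= 362880 - 80640 + 5040
= 287280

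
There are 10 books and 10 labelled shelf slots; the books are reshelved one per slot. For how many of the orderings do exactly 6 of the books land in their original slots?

Choose which 6 of the 10 are fixed: C(10,6) = 210.
The remaining 4 must be deranged: !4 = 9.
Total: 210 × 9 = 1890.

1890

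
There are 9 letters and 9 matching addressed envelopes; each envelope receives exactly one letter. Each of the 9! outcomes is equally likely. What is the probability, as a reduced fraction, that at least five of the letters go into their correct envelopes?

1339/362880

Favorable outcomes: Σ_{i≥5} C(9,i)·!(9-i) = 126·9 + 84·2 + 36·1 + 9·0 + 1·1 = 1339.
Total outcomes: 9! = 362880.
Probability = 1339/362880 = 1339/362880.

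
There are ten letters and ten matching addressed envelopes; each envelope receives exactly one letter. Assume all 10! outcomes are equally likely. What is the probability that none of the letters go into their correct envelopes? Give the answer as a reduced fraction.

Favorable outcomes: !10 = 1334961.
Total outcomes: 10! = 3628800.
Probability = 1334961/3628800 = 16481/44800.

16481/44800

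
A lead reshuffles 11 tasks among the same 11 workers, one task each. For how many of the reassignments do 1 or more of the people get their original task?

Sum C(11,i)·!(11-i) for i = 1..11:
  i=1: C(11,1)·!10 = 11·1334961 = 14684571
  i=2: C(11,2)·!9 = 55·133496 = 7342280
  i=3: C(11,3)·!8 = 165·14833 = 2447445
  i=4: C(11,4)·!7 = 330·1854 = 611820
  i=5: C(11,5)·!6 = 462·265 = 122430
  i=6: C(11,6)·!5 = 462·44 = 20328
  i=7: C(11,7)·!4 = 330·9 = 2970
  i=8: C(11,8)·!3 = 165·2 = 330
  i=9: C(11,9)·!2 = 55·1 = 55
  i=10: C(11,10)·!1 = 11·0 = 0
  i=11: C(11,11)·!0 = 1·1 = 1
Total = 25232230.

25232230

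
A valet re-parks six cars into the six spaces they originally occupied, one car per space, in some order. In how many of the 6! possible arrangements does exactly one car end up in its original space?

264

Pick the single fixed position: C(6,1) = 6 ways.
The remaining 5 must be deranged: !5 = 44.
Total: 6 × 44 = 264.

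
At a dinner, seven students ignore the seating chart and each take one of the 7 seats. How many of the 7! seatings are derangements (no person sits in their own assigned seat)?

1854

The subfactorial !7 = [7!/e] (nearest integer).
7! = 5040, and 5040/e ≈ 1854.11, so !7 = 1854.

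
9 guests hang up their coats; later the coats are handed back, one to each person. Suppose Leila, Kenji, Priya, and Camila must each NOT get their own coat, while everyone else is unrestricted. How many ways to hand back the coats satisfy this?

229080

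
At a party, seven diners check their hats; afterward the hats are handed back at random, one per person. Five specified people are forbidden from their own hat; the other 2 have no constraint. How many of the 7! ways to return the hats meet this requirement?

Let A_j be the event that the j-th constrained one is fixed. By inclusion-exclusion over the 5 events:
Σ_{j=0}^{5} (-1)^j C(5,j)(7-j)!
= C(5,0)·7! - C(5,1)·6! + C(5,2)·5! - C(5,3)·4! + C(5,4)·3! - C(5,5)·2!
= 5040 - 3600 + 1200 - 240 + 30 - 2
= 2428

2428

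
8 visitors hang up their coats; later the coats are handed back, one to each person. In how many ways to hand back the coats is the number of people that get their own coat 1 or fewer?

29665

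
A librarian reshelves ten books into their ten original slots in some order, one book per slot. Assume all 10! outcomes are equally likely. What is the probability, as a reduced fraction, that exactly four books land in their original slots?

Favorable outcomes: C(10,4)·!6 = 210·265 = 55650.
Total outcomes: 10! = 3628800.
Probability = 55650/3628800 = 53/3456.

53/3456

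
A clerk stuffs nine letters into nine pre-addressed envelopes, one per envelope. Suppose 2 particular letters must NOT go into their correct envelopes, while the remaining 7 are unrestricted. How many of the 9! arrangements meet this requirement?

Let A_j be the event that the j-th constrained one is fixed. By inclusion-exclusion over the 2 events:
Σ_{j=0}^{2} (-1)^j C(2,j)(9-j)!
= C(2,0)·9! - C(2,1)·8! + C(2,2)·7!
= 362880 - 80640 + 5040
= 287280

287280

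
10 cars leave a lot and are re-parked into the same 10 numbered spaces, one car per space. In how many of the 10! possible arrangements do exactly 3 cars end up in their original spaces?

Pick the 3 fixed positions: C(10,3) = 120 ways.
The other 7 form a derangement: !7 = 1854.
Total: 120 × 1854 = 222480.

222480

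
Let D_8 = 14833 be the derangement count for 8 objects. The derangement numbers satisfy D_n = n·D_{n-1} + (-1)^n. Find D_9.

133496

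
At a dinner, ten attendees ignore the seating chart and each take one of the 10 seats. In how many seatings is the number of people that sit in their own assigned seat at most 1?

2669921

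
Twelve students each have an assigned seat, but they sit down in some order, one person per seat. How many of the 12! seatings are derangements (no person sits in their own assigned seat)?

Use !n = (n-1)(!(n-1) + !(n-2)).
!12 = 11·(14684570 + 1334961) = 11·16019531 = 176214841

176214841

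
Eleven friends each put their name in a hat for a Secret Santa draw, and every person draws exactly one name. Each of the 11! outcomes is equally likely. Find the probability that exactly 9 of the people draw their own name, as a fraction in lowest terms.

1/725760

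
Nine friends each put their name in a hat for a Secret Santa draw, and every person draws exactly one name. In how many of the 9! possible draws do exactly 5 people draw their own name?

Choose which 5 of the 9 are fixed: C(9,5) = 126.
The remaining 4 must be deranged: !4 = 9.
Total: 126 × 9 = 1134.

1134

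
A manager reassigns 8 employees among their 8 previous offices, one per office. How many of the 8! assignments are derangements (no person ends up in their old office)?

14833

!8 is the nearest integer to 8!/e.
8! = 40320, and 40320/e ≈ 14832.90, so !8 = 14833.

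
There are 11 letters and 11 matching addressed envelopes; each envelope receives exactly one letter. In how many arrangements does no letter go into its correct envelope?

14684570

Recurrence: !11 = 11·!10 + (-1)^11.
!11 = 11·1334961 - 1 = 14684570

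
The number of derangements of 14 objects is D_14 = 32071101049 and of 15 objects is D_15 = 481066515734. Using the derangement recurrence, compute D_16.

7697064251745

D_16 = (16-1)·(D_15 + D_14) = 15·(481066515734 + 32071101049) = 15·513137616783 = 7697064251745.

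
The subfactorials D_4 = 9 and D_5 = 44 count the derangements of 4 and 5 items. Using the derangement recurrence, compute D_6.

D_6 = (6-1)·(D_5 + D_4) = 5·(44 + 9) = 5·53 = 265.

265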